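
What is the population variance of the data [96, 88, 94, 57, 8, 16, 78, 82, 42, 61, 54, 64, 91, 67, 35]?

708.8267

Step 1: Compute the mean: (96 + 88 + 94 + 57 + 8 + 16 + 78 + 82 + 42 + 61 + 54 + 64 + 91 + 67 + 35) / 15 = 62.2
Step 2: Compute squared deviations from the mean:
  (96 - 62.2)^2 = 1142.44
  (88 - 62.2)^2 = 665.64
  (94 - 62.2)^2 = 1011.24
  (57 - 62.2)^2 = 27.04
  (8 - 62.2)^2 = 2937.64
  (16 - 62.2)^2 = 2134.44
  (78 - 62.2)^2 = 249.64
  (82 - 62.2)^2 = 392.04
  (42 - 62.2)^2 = 408.04
  (61 - 62.2)^2 = 1.44
  (54 - 62.2)^2 = 67.24
  (64 - 62.2)^2 = 3.24
  (91 - 62.2)^2 = 829.44
  (67 - 62.2)^2 = 23.04
  (35 - 62.2)^2 = 739.84
Step 3: Sum of squared deviations = 10632.4
Step 4: Population variance = 10632.4 / 15 = 708.8267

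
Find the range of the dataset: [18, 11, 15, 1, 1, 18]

17

Step 1: Identify the maximum value: max = 18
Step 2: Identify the minimum value: min = 1
Step 3: Range = max - min = 18 - 1 = 17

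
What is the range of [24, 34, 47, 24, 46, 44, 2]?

45

Step 1: Identify the maximum value: max = 47
Step 2: Identify the minimum value: min = 2
Step 3: Range = max - min = 47 - 2 = 45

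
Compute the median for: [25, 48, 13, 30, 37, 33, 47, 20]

31.5

Step 1: Sort the data in ascending order: [13, 20, 25, 30, 33, 37, 47, 48]
Step 2: The number of values is n = 8.
Step 3: Since n is even, the median is the average of positions 4 and 5:
  Median = (30 + 33) / 2 = 31.5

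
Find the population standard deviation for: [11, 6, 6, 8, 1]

3.2619

Step 1: Compute the mean: 6.4
Step 2: Sum of squared deviations from the mean: 53.2
Step 3: Population variance = 53.2 / 5 = 10.64
Step 4: Standard deviation = sqrt(10.64) = 3.2619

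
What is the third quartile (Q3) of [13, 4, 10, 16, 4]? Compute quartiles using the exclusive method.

14.5

Step 1: Sort the data: [4, 4, 10, 13, 16]
Step 2: n = 5
Step 3: Using the exclusive quartile method:
  Q1 = 4
  Q2 (median) = 10
  Q3 = 14.5
  IQR = Q3 - Q1 = 14.5 - 4 = 10.5
Step 4: Q3 = 14.5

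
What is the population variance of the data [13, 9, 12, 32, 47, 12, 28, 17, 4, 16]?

150.6

Step 1: Compute the mean: (13 + 9 + 12 + 32 + 47 + 12 + 28 + 17 + 4 + 16) / 10 = 19
Step 2: Compute squared deviations from the mean:
  (13 - 19)^2 = 36
  (9 - 19)^2 = 100
  (12 - 19)^2 = 49
  (32 - 19)^2 = 169
  (47 - 19)^2 = 784
  (12 - 19)^2 = 49
  (28 - 19)^2 = 81
  (17 - 19)^2 = 4
  (4 - 19)^2 = 225
  (16 - 19)^2 = 9
Step 3: Sum of squared deviations = 1506
Step 4: Population variance = 1506 / 10 = 150.6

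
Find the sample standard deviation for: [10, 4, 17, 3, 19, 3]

7.2296

Step 1: Compute the mean: 9.3333
Step 2: Sum of squared deviations from the mean: 261.3333
Step 3: Sample variance = 261.3333 / 5 = 52.2667
Step 4: Standard deviation = sqrt(52.2667) = 7.2296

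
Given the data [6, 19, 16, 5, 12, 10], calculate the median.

11

Step 1: Sort the data in ascending order: [5, 6, 10, 12, 16, 19]
Step 2: The number of values is n = 6.
Step 3: Since n is even, the median is the average of positions 3 and 4:
  Median = (10 + 12) / 2 = 11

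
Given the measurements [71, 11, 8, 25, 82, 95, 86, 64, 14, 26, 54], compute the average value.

48.7273

Step 1: Sum all values: 71 + 11 + 8 + 25 + 82 + 95 + 86 + 64 + 14 + 26 + 54 = 536
Step 2: Count the number of values: n = 11
Step 3: Mean = sum / n = 536 / 11 = 48.7273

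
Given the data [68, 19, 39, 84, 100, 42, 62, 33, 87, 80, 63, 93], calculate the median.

65.5

Step 1: Sort the data in ascending order: [19, 33, 39, 42, 62, 63, 68, 80, 84, 87, 93, 100]
Step 2: The number of values is n = 12.
Step 3: Since n is even, the median is the average of positions 6 and 7:
  Median = (63 + 68) / 2 = 65.5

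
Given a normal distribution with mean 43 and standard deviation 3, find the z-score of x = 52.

3

Step 1: Recall the z-score formula: z = (x - mu) / sigma
Step 2: Substitute values: z = (52 - 43) / 3
Step 3: z = 9 / 3 = 3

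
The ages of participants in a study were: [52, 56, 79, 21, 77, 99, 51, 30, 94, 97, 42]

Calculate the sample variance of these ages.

747.0727

Step 1: Compute the mean: (52 + 56 + 79 + 21 + 77 + 99 + 51 + 30 + 94 + 97 + 42) / 11 = 63.4545
Step 2: Compute squared deviations from the mean:
  (52 - 63.4545)^2 = 131.2066
  (56 - 63.4545)^2 = 55.5702
  (79 - 63.4545)^2 = 241.6612
  (21 - 63.4545)^2 = 1802.3884
  (77 - 63.4545)^2 = 183.4793
  (99 - 63.4545)^2 = 1263.4793
  (51 - 63.4545)^2 = 155.1157
  (30 - 63.4545)^2 = 1119.2066
  (94 - 63.4545)^2 = 933.0248
  (97 - 63.4545)^2 = 1125.2975
  (42 - 63.4545)^2 = 460.2975
Step 3: Sum of squared deviations = 7470.7273
Step 4: Sample variance = 7470.7273 / 10 = 747.0727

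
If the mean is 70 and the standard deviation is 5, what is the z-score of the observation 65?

-1

Step 1: Recall the z-score formula: z = (x - mu) / sigma
Step 2: Substitute values: z = (65 - 70) / 5
Step 3: z = -5 / 5 = -1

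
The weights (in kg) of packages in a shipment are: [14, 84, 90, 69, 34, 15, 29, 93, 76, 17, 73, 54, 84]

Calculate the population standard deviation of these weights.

29.2637

Step 1: Compute the mean: 56.3077
Step 2: Sum of squared deviations from the mean: 11132.7692
Step 3: Population variance = 11132.7692 / 13 = 856.3669
Step 4: Standard deviation = sqrt(856.3669) = 29.2637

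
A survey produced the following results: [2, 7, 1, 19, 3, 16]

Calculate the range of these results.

18

Step 1: Identify the maximum value: max = 19
Step 2: Identify the minimum value: min = 1
Step 3: Range = max - min = 19 - 1 = 18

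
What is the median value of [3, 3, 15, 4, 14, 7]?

5.5

Step 1: Sort the data in ascending order: [3, 3, 4, 7, 14, 15]
Step 2: The number of values is n = 6.
Step 3: Since n is even, the median is the average of positions 3 and 4:
  Median = (4 + 7) / 2 = 5.5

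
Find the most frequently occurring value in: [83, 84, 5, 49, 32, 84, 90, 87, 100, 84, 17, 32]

84

Step 1: Count the frequency of each value:
  5: appears 1 time(s)
  17: appears 1 time(s)
  32: appears 2 time(s)
  49: appears 1 time(s)
  83: appears 1 time(s)
  84: appears 3 time(s)
  87: appears 1 time(s)
  90: appears 1 time(s)
  100: appears 1 time(s)
Step 2: The value 84 appears most frequently (3 times).
Step 3: Mode = 84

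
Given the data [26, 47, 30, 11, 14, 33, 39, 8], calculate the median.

28

Step 1: Sort the data in ascending order: [8, 11, 14, 26, 30, 33, 39, 47]
Step 2: The number of values is n = 8.
Step 3: Since n is even, the median is the average of positions 4 and 5:
  Median = (26 + 30) / 2 = 28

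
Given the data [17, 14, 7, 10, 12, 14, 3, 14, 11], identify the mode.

14

Step 1: Count the frequency of each value:
  3: appears 1 time(s)
  7: appears 1 time(s)
  10: appears 1 time(s)
  11: appears 1 time(s)
  12: appears 1 time(s)
  14: appears 3 time(s)
  17: appears 1 time(s)
Step 2: The value 14 appears most frequently (3 times).
Step 3: Mode = 14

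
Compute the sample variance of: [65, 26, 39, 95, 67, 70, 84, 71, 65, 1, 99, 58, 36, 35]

758.8407

Step 1: Compute the mean: (65 + 26 + 39 + 95 + 67 + 70 + 84 + 71 + 65 + 1 + 99 + 58 + 36 + 35) / 14 = 57.9286
Step 2: Compute squared deviations from the mean:
  (65 - 57.9286)^2 = 50.0051
  (26 - 57.9286)^2 = 1019.4337
  (39 - 57.9286)^2 = 358.2908
  (95 - 57.9286)^2 = 1374.2908
  (67 - 57.9286)^2 = 82.2908
  (70 - 57.9286)^2 = 145.7194
  (84 - 57.9286)^2 = 679.7194
  (71 - 57.9286)^2 = 170.8622
  (65 - 57.9286)^2 = 50.0051
  (1 - 57.9286)^2 = 3240.8622
  (99 - 57.9286)^2 = 1686.8622
  (58 - 57.9286)^2 = 0.0051
  (36 - 57.9286)^2 = 480.8622
  (35 - 57.9286)^2 = 525.7194
Step 3: Sum of squared deviations = 9864.9286
Step 4: Sample variance = 9864.9286 / 13 = 758.8407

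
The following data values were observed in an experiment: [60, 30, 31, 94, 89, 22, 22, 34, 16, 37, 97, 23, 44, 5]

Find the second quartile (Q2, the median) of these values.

32.5

Step 1: Sort the data: [5, 16, 22, 22, 23, 30, 31, 34, 37, 44, 60, 89, 94, 97]
Step 2: n = 14
Step 3: Q2 is the median. Since n is even, it is the average of the values at positions 7 and 8:
  Q2 = (31 + 34) / 2 = 32.5
Step 4: Q2 = 32.5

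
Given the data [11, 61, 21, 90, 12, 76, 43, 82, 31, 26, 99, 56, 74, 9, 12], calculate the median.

43

Step 1: Sort the data in ascending order: [9, 11, 12, 12, 21, 26, 31, 43, 56, 61, 74, 76, 82, 90, 99]
Step 2: The number of values is n = 15.
Step 3: Since n is odd, the median is the middle value at position 8: 43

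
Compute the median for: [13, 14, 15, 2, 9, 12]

12.5

Step 1: Sort the data in ascending order: [2, 9, 12, 13, 14, 15]
Step 2: The number of values is n = 6.
Step 3: Since n is even, the median is the average of positions 3 and 4:
  Median = (12 + 13) / 2 = 12.5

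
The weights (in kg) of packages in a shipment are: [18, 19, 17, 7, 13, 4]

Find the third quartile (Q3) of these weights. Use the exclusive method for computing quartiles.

18.25

Step 1: Sort the data: [4, 7, 13, 17, 18, 19]
Step 2: n = 6
Step 3: Using the exclusive quartile method:
  Q1 = 6.25
  Q2 (median) = 15
  Q3 = 18.25
  IQR = Q3 - Q1 = 18.25 - 6.25 = 12
Step 4: Q3 = 18.25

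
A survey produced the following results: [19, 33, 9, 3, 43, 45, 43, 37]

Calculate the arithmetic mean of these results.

29

Step 1: Sum all values: 19 + 33 + 9 + 3 + 43 + 45 + 43 + 37 = 232
Step 2: Count the number of values: n = 8
Step 3: Mean = sum / n = 232 / 8 = 29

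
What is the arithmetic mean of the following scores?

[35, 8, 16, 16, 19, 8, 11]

16.1429

Step 1: Sum all values: 35 + 8 + 16 + 16 + 19 + 8 + 11 = 113
Step 2: Count the number of values: n = 7
Step 3: Mean = sum / n = 113 / 7 = 16.1429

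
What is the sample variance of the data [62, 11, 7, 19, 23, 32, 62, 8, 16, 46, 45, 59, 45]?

431.9359

Step 1: Compute the mean: (62 + 11 + 7 + 19 + 23 + 32 + 62 + 8 + 16 + 46 + 45 + 59 + 45) / 13 = 33.4615
Step 2: Compute squared deviations from the mean:
  (62 - 33.4615)^2 = 814.4438
  (11 - 33.4615)^2 = 504.5207
  (7 - 33.4615)^2 = 700.213
  (19 - 33.4615)^2 = 209.1361
  (23 - 33.4615)^2 = 109.4438
  (32 - 33.4615)^2 = 2.1361
  (62 - 33.4615)^2 = 814.4438
  (8 - 33.4615)^2 = 648.2899
  (16 - 33.4615)^2 = 304.9053
  (46 - 33.4615)^2 = 157.213
  (45 - 33.4615)^2 = 133.1361
  (59 - 33.4615)^2 = 652.213
  (45 - 33.4615)^2 = 133.1361
Step 3: Sum of squared deviations = 5183.2308
Step 4: Sample variance = 5183.2308 / 12 = 431.9359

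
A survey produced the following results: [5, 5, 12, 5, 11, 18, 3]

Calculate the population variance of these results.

25.102

Step 1: Compute the mean: (5 + 5 + 12 + 5 + 11 + 18 + 3) / 7 = 8.4286
Step 2: Compute squared deviations from the mean:
  (5 - 8.4286)^2 = 11.7551
  (5 - 8.4286)^2 = 11.7551
  (12 - 8.4286)^2 = 12.7551
  (5 - 8.4286)^2 = 11.7551
  (11 - 8.4286)^2 = 6.6122
  (18 - 8.4286)^2 = 91.6122
  (3 - 8.4286)^2 = 29.4694
Step 3: Sum of squared deviations = 175.7143
Step 4: Population variance = 175.7143 / 7 = 25.102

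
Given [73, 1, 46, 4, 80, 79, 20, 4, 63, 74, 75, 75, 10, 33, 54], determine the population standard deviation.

29.9855

Step 1: Compute the mean: 46.0667
Step 2: Sum of squared deviations from the mean: 13486.9333
Step 3: Population variance = 13486.9333 / 15 = 899.1289
Step 4: Standard deviation = sqrt(899.1289) = 29.9855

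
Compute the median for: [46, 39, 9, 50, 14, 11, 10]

14

Step 1: Sort the data in ascending order: [9, 10, 11, 14, 39, 46, 50]
Step 2: The number of values is n = 7.
Step 3: Since n is odd, the median is the middle value at position 4: 14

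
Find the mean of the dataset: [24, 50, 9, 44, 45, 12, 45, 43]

34

Step 1: Sum all values: 24 + 50 + 9 + 44 + 45 + 12 + 45 + 43 = 272
Step 2: Count the number of values: n = 8
Step 3: Mean = sum / n = 272 / 8 = 34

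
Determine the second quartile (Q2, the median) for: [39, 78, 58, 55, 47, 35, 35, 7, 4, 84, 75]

47

Step 1: Sort the data: [4, 7, 35, 35, 39, 47, 55, 58, 75, 78, 84]
Step 2: n = 11
Step 3: Q2 is the median. Since n is odd, it is the middle value at position 6: 47
Step 4: Q2 = 47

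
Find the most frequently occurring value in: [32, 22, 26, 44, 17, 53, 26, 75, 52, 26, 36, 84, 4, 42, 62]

26

Step 1: Count the frequency of each value:
  4: appears 1 time(s)
  17: appears 1 time(s)
  22: appears 1 time(s)
  26: appears 3 time(s)
  32: appears 1 time(s)
  36: appears 1 time(s)
  42: appears 1 time(s)
  44: appears 1 time(s)
  52: appears 1 time(s)
  53: appears 1 time(s)
  62: appears 1 time(s)
  75: appears 1 time(s)
  84: appears 1 time(s)
Step 2: The value 26 appears most frequently (3 times).
Step 3: Mode = 26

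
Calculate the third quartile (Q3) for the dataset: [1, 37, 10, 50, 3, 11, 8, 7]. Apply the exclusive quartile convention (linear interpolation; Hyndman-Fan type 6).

30.5

Step 1: Sort the data: [1, 3, 7, 8, 10, 11, 37, 50]
Step 2: n = 8
Step 3: Using the exclusive quartile method:
  Q1 = 4
  Q2 (median) = 9
  Q3 = 30.5
  IQR = Q3 - Q1 = 30.5 - 4 = 26.5
Step 4: Q3 = 30.5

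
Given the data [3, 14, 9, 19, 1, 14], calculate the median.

11.5

Step 1: Sort the data in ascending order: [1, 3, 9, 14, 14, 19]
Step 2: The number of values is n = 6.
Step 3: Since n is even, the median is the average of positions 3 and 4:
  Median = (9 + 14) / 2 = 11.5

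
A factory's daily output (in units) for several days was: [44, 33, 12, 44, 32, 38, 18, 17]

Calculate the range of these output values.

32

Step 1: Identify the maximum value: max = 44
Step 2: Identify the minimum value: min = 12
Step 3: Range = max - min = 44 - 12 = 32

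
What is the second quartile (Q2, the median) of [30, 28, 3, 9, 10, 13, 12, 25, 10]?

12

Step 1: Sort the data: [3, 9, 10, 10, 12, 13, 25, 28, 30]
Step 2: n = 9
Step 3: Q2 is the median. Since n is odd, it is the middle value at position 5: 12
Step 4: Q2 = 12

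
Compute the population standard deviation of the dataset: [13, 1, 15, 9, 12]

4.899

Step 1: Compute the mean: 10
Step 2: Sum of squared deviations from the mean: 120
Step 3: Population variance = 120 / 5 = 24
Step 4: Standard deviation = sqrt(24) = 4.899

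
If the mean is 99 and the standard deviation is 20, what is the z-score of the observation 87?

-0.6

Step 1: Recall the z-score formula: z = (x - mu) / sigma
Step 2: Substitute values: z = (87 - 99) / 20
Step 3: z = -12 / 20 = -0.6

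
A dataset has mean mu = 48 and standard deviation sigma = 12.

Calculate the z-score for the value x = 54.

0.5

Step 1: Recall the z-score formula: z = (x - mu) / sigma
Step 2: Substitute values: z = (54 - 48) / 12
Step 3: z = 6 / 12 = 0.5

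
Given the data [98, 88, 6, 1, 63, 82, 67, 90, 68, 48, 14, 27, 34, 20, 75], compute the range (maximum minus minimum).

97

Step 1: Identify the maximum value: max = 98
Step 2: Identify the minimum value: min = 1
Step 3: Range = max - min = 98 - 1 = 97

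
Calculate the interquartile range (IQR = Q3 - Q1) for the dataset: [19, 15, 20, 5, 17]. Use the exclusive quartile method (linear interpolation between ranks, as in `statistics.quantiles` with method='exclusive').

9.5

Step 1: Sort the data: [5, 15, 17, 19, 20]
Step 2: n = 5
Step 3: Using the exclusive quartile method:
  Q1 = 10
  Q2 (median) = 17
  Q3 = 19.5
  IQR = Q3 - Q1 = 19.5 - 10 = 9.5
Step 4: IQR = 9.5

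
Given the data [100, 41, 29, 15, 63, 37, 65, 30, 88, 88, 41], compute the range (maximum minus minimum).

85

Step 1: Identify the maximum value: max = 100
Step 2: Identify the minimum value: min = 15
Step 3: Range = max - min = 100 - 15 = 85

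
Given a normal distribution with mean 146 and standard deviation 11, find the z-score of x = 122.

-2.1818

Step 1: Recall the z-score formula: z = (x - mu) / sigma
Step 2: Substitute values: z = (122 - 146) / 11
Step 3: z = -24 / 11 = -2.1818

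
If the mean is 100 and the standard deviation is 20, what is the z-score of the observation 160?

3

Step 1: Recall the z-score formula: z = (x - mu) / sigma
Step 2: Substitute values: z = (160 - 100) / 20
Step 3: z = 60 / 20 = 3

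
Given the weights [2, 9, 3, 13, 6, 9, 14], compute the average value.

8

Step 1: Sum all values: 2 + 9 + 3 + 13 + 6 + 9 + 14 = 56
Step 2: Count the number of values: n = 7
Step 3: Mean = sum / n = 56 / 7 = 8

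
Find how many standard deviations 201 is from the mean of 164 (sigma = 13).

2.8462

Step 1: Recall the z-score formula: z = (x - mu) / sigma
Step 2: Substitute values: z = (201 - 164) / 13
Step 3: z = 37 / 13 = 2.8462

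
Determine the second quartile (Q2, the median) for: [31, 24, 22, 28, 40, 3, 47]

28

Step 1: Sort the data: [3, 22, 24, 28, 31, 40, 47]
Step 2: n = 7
Step 3: Q2 is the median. Since n is odd, it is the middle value at position 4: 28
Step 4: Q2 = 28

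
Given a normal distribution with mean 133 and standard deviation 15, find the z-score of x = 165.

2.1333

Step 1: Recall the z-score formula: z = (x - mu) / sigma
Step 2: Substitute values: z = (165 - 133) / 15
Step 3: z = 32 / 15 = 2.1333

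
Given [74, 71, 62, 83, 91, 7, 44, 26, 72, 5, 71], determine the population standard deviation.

28.6942

Step 1: Compute the mean: 55.0909
Step 2: Sum of squared deviations from the mean: 9056.9091
Step 3: Population variance = 9056.9091 / 11 = 823.3554
Step 4: Standard deviation = sqrt(823.3554) = 28.6942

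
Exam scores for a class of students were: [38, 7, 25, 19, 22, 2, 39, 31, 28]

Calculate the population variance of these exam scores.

142.9136

Step 1: Compute the mean: (38 + 7 + 25 + 19 + 22 + 2 + 39 + 31 + 28) / 9 = 23.4444
Step 2: Compute squared deviations from the mean:
  (38 - 23.4444)^2 = 211.8642
  (7 - 23.4444)^2 = 270.4198
  (25 - 23.4444)^2 = 2.4198
  (19 - 23.4444)^2 = 19.7531
  (22 - 23.4444)^2 = 2.0864
  (2 - 23.4444)^2 = 459.8642
  (39 - 23.4444)^2 = 241.9753
  (31 - 23.4444)^2 = 57.0864
  (28 - 23.4444)^2 = 20.7531
Step 3: Sum of squared deviations = 1286.2222
Step 4: Population variance = 1286.2222 / 9 = 142.9136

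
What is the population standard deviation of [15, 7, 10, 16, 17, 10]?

3.6856

Step 1: Compute the mean: 12.5
Step 2: Sum of squared deviations from the mean: 81.5
Step 3: Population variance = 81.5 / 6 = 13.5833
Step 4: Standard deviation = sqrt(13.5833) = 3.6856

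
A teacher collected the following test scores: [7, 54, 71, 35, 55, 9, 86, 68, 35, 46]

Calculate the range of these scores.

79

Step 1: Identify the maximum value: max = 86
Step 2: Identify the minimum value: min = 7
Step 3: Range = max - min = 86 - 7 = 79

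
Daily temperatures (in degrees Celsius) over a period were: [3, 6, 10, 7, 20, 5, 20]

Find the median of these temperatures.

7

Step 1: Sort the data in ascending order: [3, 5, 6, 7, 10, 20, 20]
Step 2: The number of values is n = 7.
Step 3: Since n is odd, the median is the middle value at position 4: 7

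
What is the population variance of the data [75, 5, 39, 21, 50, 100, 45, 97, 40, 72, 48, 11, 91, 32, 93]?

932.7733

Step 1: Compute the mean: (75 + 5 + 39 + 21 + 50 + 100 + 45 + 97 + 40 + 72 + 48 + 11 + 91 + 32 + 93) / 15 = 54.6
Step 2: Compute squared deviations from the mean:
  (75 - 54.6)^2 = 416.16
  (5 - 54.6)^2 = 2460.16
  (39 - 54.6)^2 = 243.36
  (21 - 54.6)^2 = 1128.96
  (50 - 54.6)^2 = 21.16
  (100 - 54.6)^2 = 2061.16
  (45 - 54.6)^2 = 92.16
  (97 - 54.6)^2 = 1797.76
  (40 - 54.6)^2 = 213.16
  (72 - 54.6)^2 = 302.76
  (48 - 54.6)^2 = 43.56
  (11 - 54.6)^2 = 1900.96
  (91 - 54.6)^2 = 1324.96
  (32 - 54.6)^2 = 510.76
  (93 - 54.6)^2 = 1474.56
Step 3: Sum of squared deviations = 13991.6
Step 4: Population variance = 13991.6 / 15 = 932.7733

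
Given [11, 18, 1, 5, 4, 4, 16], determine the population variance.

37.3878

Step 1: Compute the mean: (11 + 18 + 1 + 5 + 4 + 4 + 16) / 7 = 8.4286
Step 2: Compute squared deviations from the mean:
  (11 - 8.4286)^2 = 6.6122
  (18 - 8.4286)^2 = 91.6122
  (1 - 8.4286)^2 = 55.1837
  (5 - 8.4286)^2 = 11.7551
  (4 - 8.4286)^2 = 19.6122
  (4 - 8.4286)^2 = 19.6122
  (16 - 8.4286)^2 = 57.3265
Step 3: Sum of squared deviations = 261.7143
Step 4: Population variance = 261.7143 / 7 = 37.3878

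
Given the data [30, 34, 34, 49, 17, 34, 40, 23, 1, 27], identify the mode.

34

Step 1: Count the frequency of each value:
  1: appears 1 time(s)
  17: appears 1 time(s)
  23: appears 1 time(s)
  27: appears 1 time(s)
  30: appears 1 time(s)
  34: appears 3 time(s)
  40: appears 1 time(s)
  49: appears 1 time(s)
Step 2: The value 34 appears most frequently (3 times).
Step 3: Mode = 34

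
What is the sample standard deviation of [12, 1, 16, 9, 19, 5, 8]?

6.2183

Step 1: Compute the mean: 10
Step 2: Sum of squared deviations from the mean: 232
Step 3: Sample variance = 232 / 6 = 38.6667
Step 4: Standard deviation = sqrt(38.6667) = 6.2183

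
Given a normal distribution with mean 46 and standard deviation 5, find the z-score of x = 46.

0

Step 1: Recall the z-score formula: z = (x - mu) / sigma
Step 2: Substitute values: z = (46 - 46) / 5
Step 3: z = 0 / 5 = 0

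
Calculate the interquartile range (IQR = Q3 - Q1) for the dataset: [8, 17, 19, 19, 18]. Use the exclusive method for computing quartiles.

6.5

Step 1: Sort the data: [8, 17, 18, 19, 19]
Step 2: n = 5
Step 3: Using the exclusive quartile method:
  Q1 = 12.5
  Q2 (median) = 18
  Q3 = 19
  IQR = Q3 - Q1 = 19 - 12.5 = 6.5
Step 4: IQR = 6.5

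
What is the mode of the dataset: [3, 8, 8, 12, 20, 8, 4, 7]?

8

Step 1: Count the frequency of each value:
  3: appears 1 time(s)
  4: appears 1 time(s)
  7: appears 1 time(s)
  8: appears 3 time(s)
  12: appears 1 time(s)
  20: appears 1 time(s)
Step 2: The value 8 appears most frequently (3 times).
Step 3: Mode = 8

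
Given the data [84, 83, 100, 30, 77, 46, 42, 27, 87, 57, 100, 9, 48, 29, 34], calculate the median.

48

Step 1: Sort the data in ascending order: [9, 27, 29, 30, 34, 42, 46, 48, 57, 77, 83, 84, 87, 100, 100]
Step 2: The number of values is n = 15.
Step 3: Since n is odd, the median is the middle value at position 8: 48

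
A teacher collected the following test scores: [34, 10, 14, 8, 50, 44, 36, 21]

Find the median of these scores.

27.5

Step 1: Sort the data in ascending order: [8, 10, 14, 21, 34, 36, 44, 50]
Step 2: The number of values is n = 8.
Step 3: Since n is even, the median is the average of positions 4 and 5:
  Median = (21 + 34) / 2 = 27.5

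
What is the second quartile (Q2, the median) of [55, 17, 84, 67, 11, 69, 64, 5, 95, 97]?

65.5

Step 1: Sort the data: [5, 11, 17, 55, 64, 67, 69, 84, 95, 97]
Step 2: n = 10
Step 3: Q2 is the median. Since n is even, it is the average of the values at positions 5 and 6:
  Q2 = (64 + 67) / 2 = 65.5
Step 4: Q2 = 65.5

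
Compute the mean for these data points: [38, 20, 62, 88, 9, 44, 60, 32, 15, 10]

37.8

Step 1: Sum all values: 38 + 20 + 62 + 88 + 9 + 44 + 60 + 32 + 15 + 10 = 378
Step 2: Count the number of values: n = 10
Step 3: Mean = sum / n = 378 / 10 = 37.8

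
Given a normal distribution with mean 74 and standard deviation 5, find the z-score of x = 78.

0.8

Step 1: Recall the z-score formula: z = (x - mu) / sigma
Step 2: Substitute values: z = (78 - 74) / 5
Step 3: z = 4 / 5 = 0.8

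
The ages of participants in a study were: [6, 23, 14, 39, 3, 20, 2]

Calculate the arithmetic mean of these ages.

15.2857

Step 1: Sum all values: 6 + 23 + 14 + 39 + 3 + 20 + 2 = 107
Step 2: Count the number of values: n = 7
Step 3: Mean = sum / n = 107 / 7 = 15.2857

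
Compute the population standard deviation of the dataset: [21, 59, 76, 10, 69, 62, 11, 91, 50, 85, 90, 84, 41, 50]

27.0805

Step 1: Compute the mean: 57.0714
Step 2: Sum of squared deviations from the mean: 10266.9286
Step 3: Population variance = 10266.9286 / 14 = 733.352
Step 4: Standard deviation = sqrt(733.352) = 27.0805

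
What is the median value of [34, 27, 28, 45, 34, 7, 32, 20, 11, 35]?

30

Step 1: Sort the data in ascending order: [7, 11, 20, 27, 28, 32, 34, 34, 35, 45]
Step 2: The number of values is n = 10.
Step 3: Since n is even, the median is the average of positions 5 and 6:
  Median = (28 + 32) / 2 = 30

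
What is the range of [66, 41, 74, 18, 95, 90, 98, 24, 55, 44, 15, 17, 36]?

83

Step 1: Identify the maximum value: max = 98
Step 2: Identify the minimum value: min = 15
Step 3: Range = max - min = 98 - 15 = 83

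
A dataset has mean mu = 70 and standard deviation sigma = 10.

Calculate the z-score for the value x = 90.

2

Step 1: Recall the z-score formula: z = (x - mu) / sigma
Step 2: Substitute values: z = (90 - 70) / 10
Step 3: z = 20 / 10 = 2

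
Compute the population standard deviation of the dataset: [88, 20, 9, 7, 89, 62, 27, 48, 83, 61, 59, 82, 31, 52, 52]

26.7449

Step 1: Compute the mean: 51.3333
Step 2: Sum of squared deviations from the mean: 10729.3333
Step 3: Population variance = 10729.3333 / 15 = 715.2889
Step 4: Standard deviation = sqrt(715.2889) = 26.7449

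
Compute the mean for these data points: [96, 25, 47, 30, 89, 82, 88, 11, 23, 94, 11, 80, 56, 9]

52.9286

Step 1: Sum all values: 96 + 25 + 47 + 30 + 89 + 82 + 88 + 11 + 23 + 94 + 11 + 80 + 56 + 9 = 741
Step 2: Count the number of values: n = 14
Step 3: Mean = sum / n = 741 / 14 = 52.9286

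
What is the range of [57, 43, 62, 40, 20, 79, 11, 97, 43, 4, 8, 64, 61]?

93

Step 1: Identify the maximum value: max = 97
Step 2: Identify the minimum value: min = 4
Step 3: Range = max - min = 97 - 4 = 93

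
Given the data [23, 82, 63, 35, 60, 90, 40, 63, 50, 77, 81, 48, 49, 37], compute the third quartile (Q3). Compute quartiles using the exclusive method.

78

Step 1: Sort the data: [23, 35, 37, 40, 48, 49, 50, 60, 63, 63, 77, 81, 82, 90]
Step 2: n = 14
Step 3: Using the exclusive quartile method:
  Q1 = 39.25
  Q2 (median) = 55
  Q3 = 78
  IQR = Q3 - Q1 = 78 - 39.25 = 38.75
Step 4: Q3 = 78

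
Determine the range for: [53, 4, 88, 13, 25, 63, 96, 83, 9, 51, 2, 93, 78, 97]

95

Step 1: Identify the maximum value: max = 97
Step 2: Identify the minimum value: min = 2
Step 3: Range = max - min = 97 - 2 = 95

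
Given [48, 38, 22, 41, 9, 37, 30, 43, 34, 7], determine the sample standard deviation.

14.0194

Step 1: Compute the mean: 30.9
Step 2: Sum of squared deviations from the mean: 1768.9
Step 3: Sample variance = 1768.9 / 9 = 196.5444
Step 4: Standard deviation = sqrt(196.5444) = 14.0194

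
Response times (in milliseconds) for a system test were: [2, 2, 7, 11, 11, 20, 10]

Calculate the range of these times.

18

Step 1: Identify the maximum value: max = 20
Step 2: Identify the minimum value: min = 2
Step 3: Range = max - min = 20 - 2 = 18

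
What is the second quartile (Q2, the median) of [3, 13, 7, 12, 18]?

12

Step 1: Sort the data: [3, 7, 12, 13, 18]
Step 2: n = 5
Step 3: Q2 is the median. Since n is odd, it is the middle value at position 3: 12
Step 4: Q2 = 12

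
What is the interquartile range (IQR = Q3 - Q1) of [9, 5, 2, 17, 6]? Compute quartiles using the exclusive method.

9.5

Step 1: Sort the data: [2, 5, 6, 9, 17]
Step 2: n = 5
Step 3: Using the exclusive quartile method:
  Q1 = 3.5
  Q2 (median) = 6
  Q3 = 13
  IQR = Q3 - Q1 = 13 - 3.5 = 9.5
Step 4: IQR = 9.5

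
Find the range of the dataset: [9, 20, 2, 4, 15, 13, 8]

18

Step 1: Identify the maximum value: max = 20
Step 2: Identify the minimum value: min = 2
Step 3: Range = max - min = 20 - 2 = 18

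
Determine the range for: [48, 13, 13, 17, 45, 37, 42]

35

Step 1: Identify the maximum value: max = 48
Step 2: Identify the minimum value: min = 13
Step 3: Range = max - min = 48 - 13 = 35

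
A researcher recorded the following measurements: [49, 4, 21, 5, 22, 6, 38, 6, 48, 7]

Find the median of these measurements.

14

Step 1: Sort the data in ascending order: [4, 5, 6, 6, 7, 21, 22, 38, 48, 49]
Step 2: The number of values is n = 10.
Step 3: Since n is even, the median is the average of positions 5 and 6:
  Median = (7 + 21) / 2 = 14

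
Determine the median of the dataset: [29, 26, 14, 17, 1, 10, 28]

17

Step 1: Sort the data in ascending order: [1, 10, 14, 17, 26, 28, 29]
Step 2: The number of values is n = 7.
Step 3: Since n is odd, the median is the middle value at position 4: 17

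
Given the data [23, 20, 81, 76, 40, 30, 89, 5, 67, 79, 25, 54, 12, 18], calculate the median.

35

Step 1: Sort the data in ascending order: [5, 12, 18, 20, 23, 25, 30, 40, 54, 67, 76, 79, 81, 89]
Step 2: The number of values is n = 14.
Step 3: Since n is even, the median is the average of positions 7 and 8:
  Median = (30 + 40) / 2 = 35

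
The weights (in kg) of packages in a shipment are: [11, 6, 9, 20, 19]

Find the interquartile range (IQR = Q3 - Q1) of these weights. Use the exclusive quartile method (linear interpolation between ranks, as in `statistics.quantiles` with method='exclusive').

12

Step 1: Sort the data: [6, 9, 11, 19, 20]
Step 2: n = 5
Step 3: Using the exclusive quartile method:
  Q1 = 7.5
  Q2 (median) = 11
  Q3 = 19.5
  IQR = Q3 - Q1 = 19.5 - 7.5 = 12
Step 4: IQR = 12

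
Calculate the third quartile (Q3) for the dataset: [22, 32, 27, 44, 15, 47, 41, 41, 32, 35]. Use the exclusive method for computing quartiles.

41.75

Step 1: Sort the data: [15, 22, 27, 32, 32, 35, 41, 41, 44, 47]
Step 2: n = 10
Step 3: Using the exclusive quartile method:
  Q1 = 25.75
  Q2 (median) = 33.5
  Q3 = 41.75
  IQR = Q3 - Q1 = 41.75 - 25.75 = 16
Step 4: Q3 = 41.75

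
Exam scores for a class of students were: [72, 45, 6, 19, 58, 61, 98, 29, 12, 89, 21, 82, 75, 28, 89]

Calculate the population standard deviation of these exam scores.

30.2423

Step 1: Compute the mean: 52.2667
Step 2: Sum of squared deviations from the mean: 13718.9333
Step 3: Population variance = 13718.9333 / 15 = 914.5956
Step 4: Standard deviation = sqrt(914.5956) = 30.2423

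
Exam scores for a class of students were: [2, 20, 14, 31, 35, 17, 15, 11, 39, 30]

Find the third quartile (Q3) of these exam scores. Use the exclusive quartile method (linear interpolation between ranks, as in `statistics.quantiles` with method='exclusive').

32

Step 1: Sort the data: [2, 11, 14, 15, 17, 20, 30, 31, 35, 39]
Step 2: n = 10
Step 3: Using the exclusive quartile method:
  Q1 = 13.25
  Q2 (median) = 18.5
  Q3 = 32
  IQR = Q3 - Q1 = 32 - 13.25 = 18.75
Step 4: Q3 = 32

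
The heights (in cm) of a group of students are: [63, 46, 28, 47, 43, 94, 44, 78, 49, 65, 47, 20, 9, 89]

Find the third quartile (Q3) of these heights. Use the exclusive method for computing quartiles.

68.25

Step 1: Sort the data: [9, 20, 28, 43, 44, 46, 47, 47, 49, 63, 65, 78, 89, 94]
Step 2: n = 14
Step 3: Using the exclusive quartile method:
  Q1 = 39.25
  Q2 (median) = 47
  Q3 = 68.25
  IQR = Q3 - Q1 = 68.25 - 39.25 = 29
Step 4: Q3 = 68.25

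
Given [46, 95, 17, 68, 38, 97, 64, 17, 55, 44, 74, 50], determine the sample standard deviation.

25.8965

Step 1: Compute the mean: 55.4167
Step 2: Sum of squared deviations from the mean: 7376.9167
Step 3: Sample variance = 7376.9167 / 11 = 670.6288
Step 4: Standard deviation = sqrt(670.6288) = 25.8965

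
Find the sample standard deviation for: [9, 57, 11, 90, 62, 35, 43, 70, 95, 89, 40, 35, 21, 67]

28.5938

Step 1: Compute the mean: 51.7143
Step 2: Sum of squared deviations from the mean: 10628.8571
Step 3: Sample variance = 10628.8571 / 13 = 817.6044
Step 4: Standard deviation = sqrt(817.6044) = 28.5938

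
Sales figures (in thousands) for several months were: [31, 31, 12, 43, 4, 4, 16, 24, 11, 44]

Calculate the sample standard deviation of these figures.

14.8922

Step 1: Compute the mean: 22
Step 2: Sum of squared deviations from the mean: 1996
Step 3: Sample variance = 1996 / 9 = 221.7778
Step 4: Standard deviation = sqrt(221.7778) = 14.8922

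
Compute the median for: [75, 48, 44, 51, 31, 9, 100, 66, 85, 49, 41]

49

Step 1: Sort the data in ascending order: [9, 31, 41, 44, 48, 49, 51, 66, 75, 85, 100]
Step 2: The number of values is n = 11.
Step 3: Since n is odd, the median is the middle value at position 6: 49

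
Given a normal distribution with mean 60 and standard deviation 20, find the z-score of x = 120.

3

Step 1: Recall the z-score formula: z = (x - mu) / sigma
Step 2: Substitute values: z = (120 - 60) / 20
Step 3: z = 60 / 20 = 3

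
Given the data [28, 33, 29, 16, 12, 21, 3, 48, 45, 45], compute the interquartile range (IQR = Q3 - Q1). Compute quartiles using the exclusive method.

30

Step 1: Sort the data: [3, 12, 16, 21, 28, 29, 33, 45, 45, 48]
Step 2: n = 10
Step 3: Using the exclusive quartile method:
  Q1 = 15
  Q2 (median) = 28.5
  Q3 = 45
  IQR = Q3 - Q1 = 45 - 15 = 30
Step 4: IQR = 30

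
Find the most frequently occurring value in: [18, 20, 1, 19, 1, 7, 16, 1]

1

Step 1: Count the frequency of each value:
  1: appears 3 time(s)
  7: appears 1 time(s)
  16: appears 1 time(s)
  18: appears 1 time(s)
  19: appears 1 time(s)
  20: appears 1 time(s)
Step 2: The value 1 appears most frequently (3 times).
Step 3: Mode = 1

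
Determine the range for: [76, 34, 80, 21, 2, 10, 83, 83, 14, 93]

91

Step 1: Identify the maximum value: max = 93
Step 2: Identify the minimum value: min = 2
Step 3: Range = max - min = 93 - 2 = 91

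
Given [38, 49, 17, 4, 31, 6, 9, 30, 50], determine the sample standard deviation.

17.8326

Step 1: Compute the mean: 26
Step 2: Sum of squared deviations from the mean: 2544
Step 3: Sample variance = 2544 / 8 = 318
Step 4: Standard deviation = sqrt(318) = 17.8326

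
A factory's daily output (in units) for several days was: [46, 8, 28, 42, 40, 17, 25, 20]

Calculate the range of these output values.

38

Step 1: Identify the maximum value: max = 46
Step 2: Identify the minimum value: min = 8
Step 3: Range = max - min = 46 - 8 = 38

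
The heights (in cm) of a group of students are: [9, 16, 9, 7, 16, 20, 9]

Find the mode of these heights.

9

Step 1: Count the frequency of each value:
  7: appears 1 time(s)
  9: appears 3 time(s)
  16: appears 2 time(s)
  20: appears 1 time(s)
Step 2: The value 9 appears most frequently (3 times).
Step 3: Mode = 9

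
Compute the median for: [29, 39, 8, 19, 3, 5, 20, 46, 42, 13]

19.5

Step 1: Sort the data in ascending order: [3, 5, 8, 13, 19, 20, 29, 39, 42, 46]
Step 2: The number of values is n = 10.
Step 3: Since n is even, the median is the average of positions 5 and 6:
  Median = (19 + 20) / 2 = 19.5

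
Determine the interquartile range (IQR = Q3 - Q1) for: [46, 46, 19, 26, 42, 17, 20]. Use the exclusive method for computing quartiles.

27

Step 1: Sort the data: [17, 19, 20, 26, 42, 46, 46]
Step 2: n = 7
Step 3: Using the exclusive quartile method:
  Q1 = 19
  Q2 (median) = 26
  Q3 = 46
  IQR = Q3 - Q1 = 46 - 19 = 27
Step 4: IQR = 27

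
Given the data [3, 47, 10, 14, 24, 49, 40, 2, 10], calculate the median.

14

Step 1: Sort the data in ascending order: [2, 3, 10, 10, 14, 24, 40, 47, 49]
Step 2: The number of values is n = 9.
Step 3: Since n is odd, the median is the middle value at position 5: 14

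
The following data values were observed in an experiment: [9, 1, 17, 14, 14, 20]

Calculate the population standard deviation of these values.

6.1305

Step 1: Compute the mean: 12.5
Step 2: Sum of squared deviations from the mean: 225.5
Step 3: Population variance = 225.5 / 6 = 37.5833
Step 4: Standard deviation = sqrt(37.5833) = 6.1305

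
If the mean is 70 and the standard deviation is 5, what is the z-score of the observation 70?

0

Step 1: Recall the z-score formula: z = (x - mu) / sigma
Step 2: Substitute values: z = (70 - 70) / 5
Step 3: z = 0 / 5 = 0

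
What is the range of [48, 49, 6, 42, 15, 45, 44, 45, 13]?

43

Step 1: Identify the maximum value: max = 49
Step 2: Identify the minimum value: min = 6
Step 3: Range = max - min = 49 - 6 = 43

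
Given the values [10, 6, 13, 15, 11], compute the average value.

11

Step 1: Sum all values: 10 + 6 + 13 + 15 + 11 = 55
Step 2: Count the number of values: n = 5
Step 3: Mean = sum / n = 55 / 5 = 11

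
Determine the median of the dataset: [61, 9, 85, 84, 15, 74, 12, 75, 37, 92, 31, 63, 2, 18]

49

Step 1: Sort the data in ascending order: [2, 9, 12, 15, 18, 31, 37, 61, 63, 74, 75, 84, 85, 92]
Step 2: The number of values is n = 14.
Step 3: Since n is even, the median is the average of positions 7 and 8:
  Median = (37 + 61) / 2 = 49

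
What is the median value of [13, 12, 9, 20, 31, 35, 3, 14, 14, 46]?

14

Step 1: Sort the data in ascending order: [3, 9, 12, 13, 14, 14, 20, 31, 35, 46]
Step 2: The number of values is n = 10.
Step 3: Since n is even, the median is the average of positions 5 and 6:
  Median = (14 + 14) / 2 = 14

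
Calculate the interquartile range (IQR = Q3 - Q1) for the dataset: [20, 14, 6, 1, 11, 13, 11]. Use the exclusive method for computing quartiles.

8

Step 1: Sort the data: [1, 6, 11, 11, 13, 14, 20]
Step 2: n = 7
Step 3: Using the exclusive quartile method:
  Q1 = 6
  Q2 (median) = 11
  Q3 = 14
  IQR = Q3 - Q1 = 14 - 6 = 8
Step 4: IQR = 8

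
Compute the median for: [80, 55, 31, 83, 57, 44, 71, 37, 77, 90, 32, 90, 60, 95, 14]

60

Step 1: Sort the data in ascending order: [14, 31, 32, 37, 44, 55, 57, 60, 71, 77, 80, 83, 90, 90, 95]
Step 2: The number of values is n = 15.
Step 3: Since n is odd, the median is the middle value at position 8: 60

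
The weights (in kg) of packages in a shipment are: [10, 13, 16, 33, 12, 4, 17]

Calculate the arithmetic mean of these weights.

15

Step 1: Sum all values: 10 + 13 + 16 + 33 + 12 + 4 + 17 = 105
Step 2: Count the number of values: n = 7
Step 3: Mean = sum / n = 105 / 7 = 15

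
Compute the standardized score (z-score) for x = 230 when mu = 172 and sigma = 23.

2.5217

Step 1: Recall the z-score formula: z = (x - mu) / sigma
Step 2: Substitute values: z = (230 - 172) / 23
Step 3: z = 58 / 23 = 2.5217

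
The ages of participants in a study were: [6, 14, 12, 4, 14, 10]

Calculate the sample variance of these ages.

17.6

Step 1: Compute the mean: (6 + 14 + 12 + 4 + 14 + 10) / 6 = 10
Step 2: Compute squared deviations from the mean:
  (6 - 10)^2 = 16
  (14 - 10)^2 = 16
  (12 - 10)^2 = 4
  (4 - 10)^2 = 36
  (14 - 10)^2 = 16
  (10 - 10)^2 = 0
Step 3: Sum of squared deviations = 88
Step 4: Sample variance = 88 / 5 = 17.6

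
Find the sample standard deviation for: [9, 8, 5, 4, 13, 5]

3.3862

Step 1: Compute the mean: 7.3333
Step 2: Sum of squared deviations from the mean: 57.3333
Step 3: Sample variance = 57.3333 / 5 = 11.4667
Step 4: Standard deviation = sqrt(11.4667) = 3.3862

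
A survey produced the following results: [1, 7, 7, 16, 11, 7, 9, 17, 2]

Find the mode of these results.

7

Step 1: Count the frequency of each value:
  1: appears 1 time(s)
  2: appears 1 time(s)
  7: appears 3 time(s)
  9: appears 1 time(s)
  11: appears 1 time(s)
  16: appears 1 time(s)
  17: appears 1 time(s)
Step 2: The value 7 appears most frequently (3 times).
Step 3: Mode = 7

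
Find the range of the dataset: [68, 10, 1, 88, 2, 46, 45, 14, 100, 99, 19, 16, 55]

99

Step 1: Identify the maximum value: max = 100
Step 2: Identify the minimum value: min = 1
Step 3: Range = max - min = 100 - 1 = 99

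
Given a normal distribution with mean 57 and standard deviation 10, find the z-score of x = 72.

1.5

Step 1: Recall the z-score formula: z = (x - mu) / sigma
Step 2: Substitute values: z = (72 - 57) / 10
Step 3: z = 15 / 10 = 1.5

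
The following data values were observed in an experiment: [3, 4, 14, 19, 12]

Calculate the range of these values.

16

Step 1: Identify the maximum value: max = 19
Step 2: Identify the minimum value: min = 3
Step 3: Range = max - min = 19 - 3 = 16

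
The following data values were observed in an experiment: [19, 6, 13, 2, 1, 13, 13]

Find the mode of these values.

13

Step 1: Count the frequency of each value:
  1: appears 1 time(s)
  2: appears 1 time(s)
  6: appears 1 time(s)
  13: appears 3 time(s)
  19: appears 1 time(s)
Step 2: The value 13 appears most frequently (3 times).
Step 3: Mode = 13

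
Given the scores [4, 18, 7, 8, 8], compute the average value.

9

Step 1: Sum all values: 4 + 18 + 7 + 8 + 8 = 45
Step 2: Count the number of values: n = 5
Step 3: Mean = sum / n = 45 / 5 = 9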